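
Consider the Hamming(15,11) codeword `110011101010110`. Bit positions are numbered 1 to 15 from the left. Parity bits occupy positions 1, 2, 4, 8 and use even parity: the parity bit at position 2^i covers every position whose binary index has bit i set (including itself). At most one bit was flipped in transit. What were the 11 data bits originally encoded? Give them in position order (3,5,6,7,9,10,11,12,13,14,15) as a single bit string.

01011010110

s1: b1⊕b3⊕b5⊕b7⊕b9⊕b11⊕b13⊕b15 = 1⊕0⊕1⊕1⊕1⊕1⊕1⊕0 = 0
s2: b2⊕b3⊕b6⊕b7⊕b10⊕b11⊕b14⊕b15 = 1⊕0⊕1⊕1⊕0⊕1⊕1⊕0 = 1
s4: b4⊕b5⊕b6⊕b7⊕b12⊕b13⊕b14⊕b15 = 0⊕1⊕1⊕1⊕0⊕1⊕1⊕0 = 1
s8: b8⊕b9⊕b10⊕b11⊕b12⊕b13⊕b14⊕b15 = 0⊕1⊕0⊕1⊕0⊕1⊕1⊕0 = 0
Syndrome (s8...s1) = 0110 → position 6.
Flip bit 6: corrected codeword = 110010101010110
Data bits at positions 3,5,6,7,9,10,11,12,13,14,15: 01011010110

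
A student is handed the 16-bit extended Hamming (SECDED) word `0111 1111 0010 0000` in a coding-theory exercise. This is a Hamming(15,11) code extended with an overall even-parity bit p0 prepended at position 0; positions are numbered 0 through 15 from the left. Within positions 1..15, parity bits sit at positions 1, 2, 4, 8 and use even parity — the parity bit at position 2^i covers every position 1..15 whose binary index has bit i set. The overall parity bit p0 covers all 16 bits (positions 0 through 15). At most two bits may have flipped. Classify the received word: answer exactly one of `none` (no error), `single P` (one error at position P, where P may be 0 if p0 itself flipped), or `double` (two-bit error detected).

s1: b1⊕b3⊕b5⊕b7⊕b9⊕b11⊕b13⊕b15 = 1⊕1⊕1⊕1⊕0⊕0⊕0⊕0 = 0
s2: b2⊕b3⊕b6⊕b7⊕b10⊕b11⊕b14⊕b15 = 1⊕1⊕1⊕1⊕1⊕0⊕0⊕0 = 1
s4: b4⊕b5⊕b6⊕b7⊕b12⊕b13⊕b14⊕b15 = 1⊕1⊕1⊕1⊕0⊕0⊕0⊕0 = 0
s8: b8⊕b9⊕b10⊕b11⊕b12⊕b13⊕b14⊕b15 = 0⊕0⊕1⊕0⊕0⊕0⊕0⊕0 = 1
Syndrome (s8...s1) = 1010 → position 10.
Overall parity (XOR of all 16 bits, including p0): 0⊕1⊕1⊕1⊕1⊕1⊕1⊕1⊕0⊕0⊕1⊕0⊕0⊕0⊕0⊕0 = 0
Overall=0, syndrome position=10 → double-bit error detected (uncorrectable).

double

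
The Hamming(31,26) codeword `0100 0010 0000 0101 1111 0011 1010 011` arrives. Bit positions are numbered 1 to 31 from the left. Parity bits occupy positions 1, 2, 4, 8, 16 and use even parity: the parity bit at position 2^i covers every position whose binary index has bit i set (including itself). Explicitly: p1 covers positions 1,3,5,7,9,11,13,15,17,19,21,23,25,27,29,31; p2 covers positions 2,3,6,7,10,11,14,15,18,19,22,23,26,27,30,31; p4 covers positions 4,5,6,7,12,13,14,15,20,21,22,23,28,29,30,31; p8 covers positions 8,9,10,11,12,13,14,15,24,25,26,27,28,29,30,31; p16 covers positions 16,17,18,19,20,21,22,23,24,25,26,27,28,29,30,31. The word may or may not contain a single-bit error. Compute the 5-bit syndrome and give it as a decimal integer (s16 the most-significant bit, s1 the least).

19

s1: b1⊕b3⊕b5⊕b7⊕b9⊕b11⊕b13⊕b15⊕b17⊕b19⊕b21⊕b23⊕b25⊕b27⊕b29⊕b31 = 0⊕0⊕0⊕1⊕0⊕0⊕0⊕0⊕1⊕1⊕0⊕1⊕1⊕1⊕0⊕1 = 1
s2: b2⊕b3⊕b6⊕b7⊕b10⊕b11⊕b14⊕b15⊕b18⊕b19⊕b22⊕b23⊕b26⊕b27⊕b30⊕b31 = 1⊕0⊕0⊕1⊕0⊕0⊕1⊕0⊕1⊕1⊕0⊕1⊕0⊕1⊕1⊕1 = 1
s4: b4⊕b5⊕b6⊕b7⊕b12⊕b13⊕b14⊕b15⊕b20⊕b21⊕b22⊕b23⊕b28⊕b29⊕b30⊕b31 = 0⊕0⊕0⊕1⊕0⊕0⊕1⊕0⊕1⊕0⊕0⊕1⊕0⊕0⊕1⊕1 = 0
s8: b8⊕b9⊕b10⊕b11⊕b12⊕b13⊕b14⊕b15⊕b24⊕b25⊕b26⊕b27⊕b28⊕b29⊕b30⊕b31 = 0⊕0⊕0⊕0⊕0⊕0⊕1⊕0⊕1⊕1⊕0⊕1⊕0⊕0⊕1⊕1 = 0
s16: b16⊕b17⊕b18⊕b19⊕b20⊕b21⊕b22⊕b23⊕b24⊕b25⊕b26⊕b27⊕b28⊕b29⊕b30⊕b31 = 1⊕1⊕1⊕1⊕1⊕0⊕0⊕1⊕1⊕1⊕0⊕1⊕0⊕0⊕1⊕1 = 1
Syndrome (s16...s1) = 10011 → position 19.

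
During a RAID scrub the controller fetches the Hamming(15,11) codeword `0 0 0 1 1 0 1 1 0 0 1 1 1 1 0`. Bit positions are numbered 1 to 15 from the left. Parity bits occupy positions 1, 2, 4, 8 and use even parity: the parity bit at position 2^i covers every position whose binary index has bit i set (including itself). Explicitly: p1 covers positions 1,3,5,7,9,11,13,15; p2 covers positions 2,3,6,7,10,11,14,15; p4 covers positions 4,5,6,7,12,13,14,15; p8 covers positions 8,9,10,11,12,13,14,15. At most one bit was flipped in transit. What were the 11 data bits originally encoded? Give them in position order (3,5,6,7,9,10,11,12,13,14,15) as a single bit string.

01010111110

s1: b1⊕b3⊕b5⊕b7⊕b9⊕b11⊕b13⊕b15 = 0⊕0⊕1⊕1⊕0⊕1⊕1⊕0 = 0
s2: b2⊕b3⊕b6⊕b7⊕b10⊕b11⊕b14⊕b15 = 0⊕0⊕0⊕1⊕0⊕1⊕1⊕0 = 1
s4: b4⊕b5⊕b6⊕b7⊕b12⊕b13⊕b14⊕b15 = 1⊕1⊕0⊕1⊕1⊕1⊕1⊕0 = 0
s8: b8⊕b9⊕b10⊕b11⊕b12⊕b13⊕b14⊕b15 = 1⊕0⊕0⊕1⊕1⊕1⊕1⊕0 = 1
Syndrome (s8...s1) = 1010 → position 10.
Flip bit 10: corrected codeword = 000110110111110
Data bits at positions 3,5,6,7,9,10,11,12,13,14,15: 01010111110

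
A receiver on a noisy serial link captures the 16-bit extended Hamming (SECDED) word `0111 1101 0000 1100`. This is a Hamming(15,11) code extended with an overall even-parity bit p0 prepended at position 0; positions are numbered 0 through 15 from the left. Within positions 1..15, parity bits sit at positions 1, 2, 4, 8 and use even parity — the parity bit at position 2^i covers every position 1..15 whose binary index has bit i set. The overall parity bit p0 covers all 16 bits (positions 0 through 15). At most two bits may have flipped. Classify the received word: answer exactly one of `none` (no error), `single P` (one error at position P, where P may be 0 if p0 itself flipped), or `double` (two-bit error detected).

double

s1: b1⊕b3⊕b5⊕b7⊕b9⊕b11⊕b13⊕b15 = 1⊕1⊕1⊕1⊕0⊕0⊕1⊕0 = 1
s2: b2⊕b3⊕b6⊕b7⊕b10⊕b11⊕b14⊕b15 = 1⊕1⊕0⊕1⊕0⊕0⊕0⊕0 = 1
s4: b4⊕b5⊕b6⊕b7⊕b12⊕b13⊕b14⊕b15 = 1⊕1⊕0⊕1⊕1⊕1⊕0⊕0 = 1
s8: b8⊕b9⊕b10⊕b11⊕b12⊕b13⊕b14⊕b15 = 0⊕0⊕0⊕0⊕1⊕1⊕0⊕0 = 0
Syndrome (s8...s1) = 0111 → position 7.
Overall parity (XOR of all 16 bits, including p0): 0⊕1⊕1⊕1⊕1⊕1⊕0⊕1⊕0⊕0⊕0⊕0⊕1⊕1⊕0⊕0 = 0
Overall=0, syndrome position=7 → double-bit error detected (uncorrectable).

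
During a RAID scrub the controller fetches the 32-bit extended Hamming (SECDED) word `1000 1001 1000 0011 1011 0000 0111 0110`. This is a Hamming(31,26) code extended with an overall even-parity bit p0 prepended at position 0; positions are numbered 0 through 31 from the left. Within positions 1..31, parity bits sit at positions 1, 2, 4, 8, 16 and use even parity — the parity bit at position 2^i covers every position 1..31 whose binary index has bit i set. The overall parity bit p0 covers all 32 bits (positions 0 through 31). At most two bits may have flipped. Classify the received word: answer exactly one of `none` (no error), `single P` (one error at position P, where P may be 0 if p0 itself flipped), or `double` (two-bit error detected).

none

s1: b1⊕b3⊕b5⊕b7⊕b9⊕b11⊕b13⊕b15⊕b17⊕b19⊕b21⊕b23⊕b25⊕b27⊕b29⊕b31 = 0⊕0⊕0⊕1⊕0⊕0⊕0⊕1⊕0⊕1⊕0⊕0⊕1⊕1⊕1⊕0 = 0
s2: b2⊕b3⊕b6⊕b7⊕b10⊕b11⊕b14⊕b15⊕b18⊕b19⊕b22⊕b23⊕b26⊕b27⊕b30⊕b31 = 0⊕0⊕0⊕1⊕0⊕0⊕1⊕1⊕1⊕1⊕0⊕0⊕1⊕1⊕1⊕0 = 0
s4: b4⊕b5⊕b6⊕b7⊕b12⊕b13⊕b14⊕b15⊕b20⊕b21⊕b22⊕b23⊕b28⊕b29⊕b30⊕b31 = 1⊕0⊕0⊕1⊕0⊕0⊕1⊕1⊕0⊕0⊕0⊕0⊕0⊕1⊕1⊕0 = 0
s8: b8⊕b9⊕b10⊕b11⊕b12⊕b13⊕b14⊕b15⊕b24⊕b25⊕b26⊕b27⊕b28⊕b29⊕b30⊕b31 = 1⊕0⊕0⊕0⊕0⊕0⊕1⊕1⊕0⊕1⊕1⊕1⊕0⊕1⊕1⊕0 = 0
s16: b16⊕b17⊕b18⊕b19⊕b20⊕b21⊕b22⊕b23⊕b24⊕b25⊕b26⊕b27⊕b28⊕b29⊕b30⊕b31 = 1⊕0⊕1⊕1⊕0⊕0⊕0⊕0⊕0⊕1⊕1⊕1⊕0⊕1⊕1⊕0 = 0
Syndrome (s16...s1) = 00000 → position 0 (no error).
Overall parity (XOR of all 32 bits, including p0): 1⊕0⊕0⊕0⊕1⊕0⊕0⊕1⊕1⊕0⊕0⊕0⊕0⊕0⊕1⊕1⊕1⊕0⊕1⊕1⊕0⊕0⊕0⊕0⊕0⊕1⊕1⊕1⊕0⊕1⊕1⊕0 = 0
Overall=0, syndrome position=0 → no error.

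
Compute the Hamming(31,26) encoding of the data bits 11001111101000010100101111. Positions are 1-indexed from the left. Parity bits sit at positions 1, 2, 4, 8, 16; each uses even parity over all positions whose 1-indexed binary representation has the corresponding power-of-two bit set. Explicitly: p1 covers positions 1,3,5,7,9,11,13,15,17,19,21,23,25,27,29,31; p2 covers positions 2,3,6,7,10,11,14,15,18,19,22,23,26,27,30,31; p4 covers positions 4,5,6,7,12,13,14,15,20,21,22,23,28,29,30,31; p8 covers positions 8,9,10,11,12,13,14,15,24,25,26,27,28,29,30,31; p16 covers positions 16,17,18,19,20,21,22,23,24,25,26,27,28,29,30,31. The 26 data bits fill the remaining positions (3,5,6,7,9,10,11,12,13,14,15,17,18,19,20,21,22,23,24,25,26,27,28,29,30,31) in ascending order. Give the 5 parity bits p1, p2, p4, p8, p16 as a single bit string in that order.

00011

Place data bits at non-power-of-two positions: b3=1, b5=1, b6=0, b7=0, b9=1, b10=1, b11=1, b12=1, b13=1, b14=0, b15=1, b17=0, b18=0, b19=0, b20=0, b21=1, b22=0, b23=1, b24=0, b25=0, b26=1, b27=0, b28=1, b29=1, b30=1, b31=1.
p1 = XOR of data positions {3,5,7,9,11,13,15,17,19,21,23,25,27,29,31} = 1⊕1⊕0⊕1⊕1⊕1⊕1⊕0⊕0⊕1⊕1⊕0⊕0⊕1⊕1 = 0
p2 = XOR of data positions {3,6,7,10,11,14,15,18,19,22,23,26,27,30,31} = 1⊕0⊕0⊕1⊕1⊕0⊕1⊕0⊕0⊕0⊕1⊕1⊕0⊕1⊕1 = 0
p4 = XOR of data positions {5,6,7,12,13,14,15,20,21,22,23,28,29,30,31} = 1⊕0⊕0⊕1⊕1⊕0⊕1⊕0⊕1⊕0⊕1⊕1⊕1⊕1⊕1 = 0
p8 = XOR of data positions {9,10,11,12,13,14,15,24,25,26,27,28,29,30,31} = 1⊕1⊕1⊕1⊕1⊕0⊕1⊕0⊕0⊕1⊕0⊕1⊕1⊕1⊕1 = 1
p16 = XOR of data positions {17,18,19,20,21,22,23,24,25,26,27,28,29,30,31} = 0⊕0⊕0⊕0⊕1⊕0⊕1⊕0⊕0⊕1⊕0⊕1⊕1⊕1⊕1 = 1
Parity bits p1,p2,p4,p8,p16 = 00011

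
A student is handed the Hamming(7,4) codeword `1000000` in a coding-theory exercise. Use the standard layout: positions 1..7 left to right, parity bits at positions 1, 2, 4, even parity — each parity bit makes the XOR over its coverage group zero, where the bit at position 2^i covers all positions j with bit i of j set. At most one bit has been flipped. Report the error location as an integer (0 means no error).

1

s1: b1⊕b3⊕b5⊕b7 = 1⊕0⊕0⊕0 = 1
s2: b2⊕b3⊕b6⊕b7 = 0⊕0⊕0⊕0 = 0
s4: b4⊕b5⊕b6⊕b7 = 0⊕0⊕0⊕0 = 0
Syndrome (s4...s1) = 001 → position 1.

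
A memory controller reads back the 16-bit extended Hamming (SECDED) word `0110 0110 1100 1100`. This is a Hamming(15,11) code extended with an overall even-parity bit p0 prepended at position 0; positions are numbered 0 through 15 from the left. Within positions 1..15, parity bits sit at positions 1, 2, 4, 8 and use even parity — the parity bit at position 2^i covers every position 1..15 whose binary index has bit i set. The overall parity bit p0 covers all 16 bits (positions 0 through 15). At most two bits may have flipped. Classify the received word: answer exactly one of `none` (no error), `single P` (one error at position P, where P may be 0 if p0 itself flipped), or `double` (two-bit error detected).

s1: b1⊕b3⊕b5⊕b7⊕b9⊕b11⊕b13⊕b15 = 1⊕0⊕1⊕0⊕1⊕0⊕1⊕0 = 0
s2: b2⊕b3⊕b6⊕b7⊕b10⊕b11⊕b14⊕b15 = 1⊕0⊕1⊕0⊕0⊕0⊕0⊕0 = 0
s4: b4⊕b5⊕b6⊕b7⊕b12⊕b13⊕b14⊕b15 = 0⊕1⊕1⊕0⊕1⊕1⊕0⊕0 = 0
s8: b8⊕b9⊕b10⊕b11⊕b12⊕b13⊕b14⊕b15 = 1⊕1⊕0⊕0⊕1⊕1⊕0⊕0 = 0
Syndrome (s8...s1) = 0000 → position 0 (no error).
Overall parity (XOR of all 16 bits, including p0): 0⊕1⊕1⊕0⊕0⊕1⊕1⊕0⊕1⊕1⊕0⊕0⊕1⊕1⊕0⊕0 = 0
Overall=0, syndrome position=0 → no error.

none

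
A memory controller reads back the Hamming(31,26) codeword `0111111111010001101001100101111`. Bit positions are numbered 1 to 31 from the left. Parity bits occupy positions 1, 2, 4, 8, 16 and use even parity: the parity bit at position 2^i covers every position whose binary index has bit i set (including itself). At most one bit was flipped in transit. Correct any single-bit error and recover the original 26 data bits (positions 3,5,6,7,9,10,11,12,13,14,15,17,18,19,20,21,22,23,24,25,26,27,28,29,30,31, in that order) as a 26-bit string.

11111101001101001100101111

s1: b1⊕b3⊕b5⊕b7⊕b9⊕b11⊕b13⊕b15⊕b17⊕b19⊕b21⊕b23⊕b25⊕b27⊕b29⊕b31 = 0⊕1⊕1⊕1⊕1⊕0⊕0⊕0⊕1⊕1⊕0⊕1⊕0⊕0⊕1⊕1 = 1
s2: b2⊕b3⊕b6⊕b7⊕b10⊕b11⊕b14⊕b15⊕b18⊕b19⊕b22⊕b23⊕b26⊕b27⊕b30⊕b31 = 1⊕1⊕1⊕1⊕1⊕0⊕0⊕0⊕0⊕1⊕1⊕1⊕1⊕0⊕1⊕1 = 1
s4: b4⊕b5⊕b6⊕b7⊕b12⊕b13⊕b14⊕b15⊕b20⊕b21⊕b22⊕b23⊕b28⊕b29⊕b30⊕b31 = 1⊕1⊕1⊕1⊕1⊕0⊕0⊕0⊕0⊕0⊕1⊕1⊕1⊕1⊕1⊕1 = 1
s8: b8⊕b9⊕b10⊕b11⊕b12⊕b13⊕b14⊕b15⊕b24⊕b25⊕b26⊕b27⊕b28⊕b29⊕b30⊕b31 = 1⊕1⊕1⊕0⊕1⊕0⊕0⊕0⊕0⊕0⊕1⊕0⊕1⊕1⊕1⊕1 = 1
s16: b16⊕b17⊕b18⊕b19⊕b20⊕b21⊕b22⊕b23⊕b24⊕b25⊕b26⊕b27⊕b28⊕b29⊕b30⊕b31 = 1⊕1⊕0⊕1⊕0⊕0⊕1⊕1⊕0⊕0⊕1⊕0⊕1⊕1⊕1⊕1 = 0
Syndrome (s16...s1) = 01111 → position 15.
Flip bit 15: corrected codeword = 0111111111010011101001100101111
Data bits at positions 3,5,6,7,9,10,11,12,13,14,15,17,18,19,20,21,22,23,24,25,26,27,28,29,30,31: 11111101001101001100101111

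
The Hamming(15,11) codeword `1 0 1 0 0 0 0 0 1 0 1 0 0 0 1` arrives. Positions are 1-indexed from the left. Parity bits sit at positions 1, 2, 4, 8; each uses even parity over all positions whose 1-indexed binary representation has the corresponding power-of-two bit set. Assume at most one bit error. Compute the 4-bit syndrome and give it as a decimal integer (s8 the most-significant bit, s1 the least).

s1: b1⊕b3⊕b5⊕b7⊕b9⊕b11⊕b13⊕b15 = 1⊕1⊕0⊕0⊕1⊕1⊕0⊕1 = 1
s2: b2⊕b3⊕b6⊕b7⊕b10⊕b11⊕b14⊕b15 = 0⊕1⊕0⊕0⊕0⊕1⊕0⊕1 = 1
s4: b4⊕b5⊕b6⊕b7⊕b12⊕b13⊕b14⊕b15 = 0⊕0⊕0⊕0⊕0⊕0⊕0⊕1 = 1
s8: b8⊕b9⊕b10⊕b11⊕b12⊕b13⊕b14⊕b15 = 0⊕1⊕0⊕1⊕0⊕0⊕0⊕1 = 1
Syndrome (s8...s1) = 1111 → position 15.

15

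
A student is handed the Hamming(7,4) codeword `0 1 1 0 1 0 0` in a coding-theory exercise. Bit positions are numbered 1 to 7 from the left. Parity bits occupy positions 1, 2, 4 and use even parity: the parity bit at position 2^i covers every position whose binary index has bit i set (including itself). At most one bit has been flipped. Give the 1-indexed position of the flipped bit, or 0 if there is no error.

4

s1: b1⊕b3⊕b5⊕b7 = 0⊕1⊕1⊕0 = 0
s2: b2⊕b3⊕b6⊕b7 = 1⊕1⊕0⊕0 = 0
s4: b4⊕b5⊕b6⊕b7 = 0⊕1⊕0⊕0 = 1
Syndrome (s4...s1) = 100 → position 4.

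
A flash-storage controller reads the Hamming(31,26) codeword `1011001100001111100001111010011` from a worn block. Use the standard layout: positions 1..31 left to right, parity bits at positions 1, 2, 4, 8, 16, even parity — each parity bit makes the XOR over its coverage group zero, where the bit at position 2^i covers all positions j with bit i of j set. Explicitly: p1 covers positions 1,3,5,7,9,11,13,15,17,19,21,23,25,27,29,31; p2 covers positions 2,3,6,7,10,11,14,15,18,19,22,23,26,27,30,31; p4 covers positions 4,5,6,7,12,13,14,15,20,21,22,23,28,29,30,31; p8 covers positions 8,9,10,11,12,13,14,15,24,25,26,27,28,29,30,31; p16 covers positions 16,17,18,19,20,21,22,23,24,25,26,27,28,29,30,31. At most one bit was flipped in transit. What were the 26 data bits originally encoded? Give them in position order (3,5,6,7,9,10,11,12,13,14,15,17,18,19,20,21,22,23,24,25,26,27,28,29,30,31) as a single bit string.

10010000111100001111010001

s1: b1⊕b3⊕b5⊕b7⊕b9⊕b11⊕b13⊕b15⊕b17⊕b19⊕b21⊕b23⊕b25⊕b27⊕b29⊕b31 = 1⊕1⊕0⊕1⊕0⊕0⊕1⊕1⊕1⊕0⊕0⊕1⊕1⊕1⊕0⊕1 = 0
s2: b2⊕b3⊕b6⊕b7⊕b10⊕b11⊕b14⊕b15⊕b18⊕b19⊕b22⊕b23⊕b26⊕b27⊕b30⊕b31 = 0⊕1⊕0⊕1⊕0⊕0⊕1⊕1⊕0⊕0⊕1⊕1⊕0⊕1⊕1⊕1 = 1
s4: b4⊕b5⊕b6⊕b7⊕b12⊕b13⊕b14⊕b15⊕b20⊕b21⊕b22⊕b23⊕b28⊕b29⊕b30⊕b31 = 1⊕0⊕0⊕1⊕0⊕1⊕1⊕1⊕0⊕0⊕1⊕1⊕0⊕0⊕1⊕1 = 1
s8: b8⊕b9⊕b10⊕b11⊕b12⊕b13⊕b14⊕b15⊕b24⊕b25⊕b26⊕b27⊕b28⊕b29⊕b30⊕b31 = 1⊕0⊕0⊕0⊕0⊕1⊕1⊕1⊕1⊕1⊕0⊕1⊕0⊕0⊕1⊕1 = 1
s16: b16⊕b17⊕b18⊕b19⊕b20⊕b21⊕b22⊕b23⊕b24⊕b25⊕b26⊕b27⊕b28⊕b29⊕b30⊕b31 = 1⊕1⊕0⊕0⊕0⊕0⊕1⊕1⊕1⊕1⊕0⊕1⊕0⊕0⊕1⊕1 = 1
Syndrome (s16...s1) = 11110 → position 30.
Flip bit 30: corrected codeword = 1011001100001111100001111010001
Data bits at positions 3,5,6,7,9,10,11,12,13,14,15,17,18,19,20,21,22,23,24,25,26,27,28,29,30,31: 10010000111100001111010001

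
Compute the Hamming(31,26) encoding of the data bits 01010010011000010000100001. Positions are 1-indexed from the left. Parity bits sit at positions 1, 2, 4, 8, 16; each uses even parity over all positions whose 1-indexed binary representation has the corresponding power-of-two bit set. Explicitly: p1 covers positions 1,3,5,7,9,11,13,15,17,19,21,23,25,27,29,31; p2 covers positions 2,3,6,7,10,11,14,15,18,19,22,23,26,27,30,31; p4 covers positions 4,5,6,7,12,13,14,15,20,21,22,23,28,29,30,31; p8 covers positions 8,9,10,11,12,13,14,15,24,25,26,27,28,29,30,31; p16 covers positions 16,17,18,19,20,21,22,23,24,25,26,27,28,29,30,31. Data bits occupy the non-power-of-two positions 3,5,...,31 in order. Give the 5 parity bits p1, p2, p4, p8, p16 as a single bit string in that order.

00011

Place data bits at non-power-of-two positions: b3=0, b5=1, b6=0, b7=1, b9=0, b10=0, b11=1, b12=0, b13=0, b14=1, b15=1, b17=0, b18=0, b19=0, b20=0, b21=1, b22=0, b23=0, b24=0, b25=0, b26=1, b27=0, b28=0, b29=0, b30=0, b31=1.
p1 = XOR of data positions {3,5,7,9,11,13,15,17,19,21,23,25,27,29,31} = 0⊕1⊕1⊕0⊕1⊕0⊕1⊕0⊕0⊕1⊕0⊕0⊕0⊕0⊕1 = 0
p2 = XOR of data positions {3,6,7,10,11,14,15,18,19,22,23,26,27,30,31} = 0⊕0⊕1⊕0⊕1⊕1⊕1⊕0⊕0⊕0⊕0⊕1⊕0⊕0⊕1 = 0
p4 = XOR of data positions {5,6,7,12,13,14,15,20,21,22,23,28,29,30,31} = 1⊕0⊕1⊕0⊕0⊕1⊕1⊕0⊕1⊕0⊕0⊕0⊕0⊕0⊕1 = 0
p8 = XOR of data positions {9,10,11,12,13,14,15,24,25,26,27,28,29,30,31} = 0⊕0⊕1⊕0⊕0⊕1⊕1⊕0⊕0⊕1⊕0⊕0⊕0⊕0⊕1 = 1
p16 = XOR of data positions {17,18,19,20,21,22,23,24,25,26,27,28,29,30,31} = 0⊕0⊕0⊕0⊕1⊕0⊕0⊕0⊕0⊕1⊕0⊕0⊕0⊕0⊕1 = 1
Parity bits p1,p2,p4,p8,p16 = 00011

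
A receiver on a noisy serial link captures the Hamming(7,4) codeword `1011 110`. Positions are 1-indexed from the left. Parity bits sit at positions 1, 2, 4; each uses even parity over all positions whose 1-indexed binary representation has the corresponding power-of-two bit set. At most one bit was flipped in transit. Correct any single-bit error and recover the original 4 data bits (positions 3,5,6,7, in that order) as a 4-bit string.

1010

s1: b1⊕b3⊕b5⊕b7 = 1⊕1⊕1⊕0 = 1
s2: b2⊕b3⊕b6⊕b7 = 0⊕1⊕1⊕0 = 0
s4: b4⊕b5⊕b6⊕b7 = 1⊕1⊕1⊕0 = 1
Syndrome (s4...s1) = 101 → position 5.
Flip bit 5: corrected codeword = 1011010
Data bits at positions 3,5,6,7: 1010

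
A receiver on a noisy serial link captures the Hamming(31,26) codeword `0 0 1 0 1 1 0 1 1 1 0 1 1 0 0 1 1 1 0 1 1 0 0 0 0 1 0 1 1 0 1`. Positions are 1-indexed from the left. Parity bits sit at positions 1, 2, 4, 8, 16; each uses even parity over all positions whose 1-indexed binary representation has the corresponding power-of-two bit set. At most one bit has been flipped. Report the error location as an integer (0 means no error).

28

s1: b1⊕b3⊕b5⊕b7⊕b9⊕b11⊕b13⊕b15⊕b17⊕b19⊕b21⊕b23⊕b25⊕b27⊕b29⊕b31 = 0⊕1⊕1⊕0⊕1⊕0⊕1⊕0⊕1⊕0⊕1⊕0⊕0⊕0⊕1⊕1 = 0
s2: b2⊕b3⊕b6⊕b7⊕b10⊕b11⊕b14⊕b15⊕b18⊕b19⊕b22⊕b23⊕b26⊕b27⊕b30⊕b31 = 0⊕1⊕1⊕0⊕1⊕0⊕0⊕0⊕1⊕0⊕0⊕0⊕1⊕0⊕0⊕1 = 0
s4: b4⊕b5⊕b6⊕b7⊕b12⊕b13⊕b14⊕b15⊕b20⊕b21⊕b22⊕b23⊕b28⊕b29⊕b30⊕b31 = 0⊕1⊕1⊕0⊕1⊕1⊕0⊕0⊕1⊕1⊕0⊕0⊕1⊕1⊕0⊕1 = 1
s8: b8⊕b9⊕b10⊕b11⊕b12⊕b13⊕b14⊕b15⊕b24⊕b25⊕b26⊕b27⊕b28⊕b29⊕b30⊕b31 = 1⊕1⊕1⊕0⊕1⊕1⊕0⊕0⊕0⊕0⊕1⊕0⊕1⊕1⊕0⊕1 = 1
s16: b16⊕b17⊕b18⊕b19⊕b20⊕b21⊕b22⊕b23⊕b24⊕b25⊕b26⊕b27⊕b28⊕b29⊕b30⊕b31 = 1⊕1⊕1⊕0⊕1⊕1⊕0⊕0⊕0⊕0⊕1⊕0⊕1⊕1⊕0⊕1 = 1
Syndrome (s16...s1) = 11100 → position 28.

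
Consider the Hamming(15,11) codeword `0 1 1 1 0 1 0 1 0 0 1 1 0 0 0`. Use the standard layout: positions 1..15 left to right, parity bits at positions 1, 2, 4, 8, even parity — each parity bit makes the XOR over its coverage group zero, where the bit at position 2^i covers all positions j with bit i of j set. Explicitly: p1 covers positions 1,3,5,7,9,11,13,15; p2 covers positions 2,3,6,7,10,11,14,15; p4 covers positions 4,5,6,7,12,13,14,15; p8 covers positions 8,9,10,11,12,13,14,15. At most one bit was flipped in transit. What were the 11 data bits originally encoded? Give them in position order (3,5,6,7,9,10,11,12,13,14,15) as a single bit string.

10100010000

s1: b1⊕b3⊕b5⊕b7⊕b9⊕b11⊕b13⊕b15 = 0⊕1⊕0⊕0⊕0⊕1⊕0⊕0 = 0
s2: b2⊕b3⊕b6⊕b7⊕b10⊕b11⊕b14⊕b15 = 1⊕1⊕1⊕0⊕0⊕1⊕0⊕0 = 0
s4: b4⊕b5⊕b6⊕b7⊕b12⊕b13⊕b14⊕b15 = 1⊕0⊕1⊕0⊕1⊕0⊕0⊕0 = 1
s8: b8⊕b9⊕b10⊕b11⊕b12⊕b13⊕b14⊕b15 = 1⊕0⊕0⊕1⊕1⊕0⊕0⊕0 = 1
Syndrome (s8...s1) = 1100 → position 12.
Flip bit 12: corrected codeword = 011101010010000
Data bits at positions 3,5,6,7,9,10,11,12,13,14,15: 10100010000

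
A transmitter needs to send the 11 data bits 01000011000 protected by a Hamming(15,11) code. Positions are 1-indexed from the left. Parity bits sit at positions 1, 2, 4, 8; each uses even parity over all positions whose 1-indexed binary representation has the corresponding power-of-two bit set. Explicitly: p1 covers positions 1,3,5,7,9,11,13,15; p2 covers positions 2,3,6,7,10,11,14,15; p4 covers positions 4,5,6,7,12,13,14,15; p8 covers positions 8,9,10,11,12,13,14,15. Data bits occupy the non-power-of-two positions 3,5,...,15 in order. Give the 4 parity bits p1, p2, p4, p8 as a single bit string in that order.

0100

Place data bits at non-power-of-two positions: b3=0, b5=1, b6=0, b7=0, b9=0, b10=0, b11=1, b12=1, b13=0, b14=0, b15=0.
p1 = XOR of data positions {3,5,7,9,11,13,15} = 0⊕1⊕0⊕0⊕1⊕0⊕0 = 0
p2 = XOR of data positions {3,6,7,10,11,14,15} = 0⊕0⊕0⊕0⊕1⊕0⊕0 = 1
p4 = XOR of data positions {5,6,7,12,13,14,15} = 1⊕0⊕0⊕1⊕0⊕0⊕0 = 0
p8 = XOR of data positions {9,10,11,12,13,14,15} = 0⊕0⊕1⊕1⊕0⊕0⊕0 = 0
Parity bits p1,p2,p4,p8 = 0100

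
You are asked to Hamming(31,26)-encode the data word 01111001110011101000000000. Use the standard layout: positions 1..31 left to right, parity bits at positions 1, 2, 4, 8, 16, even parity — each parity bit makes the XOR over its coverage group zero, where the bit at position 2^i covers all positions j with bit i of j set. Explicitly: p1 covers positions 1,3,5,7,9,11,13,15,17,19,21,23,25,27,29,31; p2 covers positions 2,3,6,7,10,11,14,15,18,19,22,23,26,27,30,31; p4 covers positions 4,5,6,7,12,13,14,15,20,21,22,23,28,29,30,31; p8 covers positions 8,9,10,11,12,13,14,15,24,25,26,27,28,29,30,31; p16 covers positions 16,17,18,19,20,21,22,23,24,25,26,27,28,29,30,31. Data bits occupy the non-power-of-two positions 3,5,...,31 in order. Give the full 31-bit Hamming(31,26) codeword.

1000111010011100011101000000000

Place data bits at non-power-of-two positions: b3=0, b5=1, b6=1, b7=1, b9=1, b10=0, b11=0, b12=1, b13=1, b14=1, b15=0, b17=0, b18=1, b19=1, b20=1, b21=0, b22=1, b23=0, b24=0, b25=0, b26=0, b27=0, b28=0, b29=0, b30=0, b31=0.
p1 = XOR of data positions {3,5,7,9,11,13,15,17,19,21,23,25,27,29,31} = 0⊕1⊕1⊕1⊕0⊕1⊕0⊕0⊕1⊕0⊕0⊕0⊕0⊕0⊕0 = 1
p2 = XOR of data positions {3,6,7,10,11,14,15,18,19,22,23,26,27,30,31} = 0⊕1⊕1⊕0⊕0⊕1⊕0⊕1⊕1⊕1⊕0⊕0⊕0⊕0⊕0 = 0
p4 = XOR of data positions {5,6,7,12,13,14,15,20,21,22,23,28,29,30,31} = 1⊕1⊕1⊕1⊕1⊕1⊕0⊕1⊕0⊕1⊕0⊕0⊕0⊕0⊕0 = 0
p8 = XOR of data positions {9,10,11,12,13,14,15,24,25,26,27,28,29,30,31} = 1⊕0⊕0⊕1⊕1⊕1⊕0⊕0⊕0⊕0⊕0⊕0⊕0⊕0⊕0 = 0
p16 = XOR of data positions {17,18,19,20,21,22,23,24,25,26,27,28,29,30,31} = 0⊕1⊕1⊕1⊕0⊕1⊕0⊕0⊕0⊕0⊕0⊕0⊕0⊕0⊕0 = 0
Codeword b1..b31 = 1000111010011100011101000000000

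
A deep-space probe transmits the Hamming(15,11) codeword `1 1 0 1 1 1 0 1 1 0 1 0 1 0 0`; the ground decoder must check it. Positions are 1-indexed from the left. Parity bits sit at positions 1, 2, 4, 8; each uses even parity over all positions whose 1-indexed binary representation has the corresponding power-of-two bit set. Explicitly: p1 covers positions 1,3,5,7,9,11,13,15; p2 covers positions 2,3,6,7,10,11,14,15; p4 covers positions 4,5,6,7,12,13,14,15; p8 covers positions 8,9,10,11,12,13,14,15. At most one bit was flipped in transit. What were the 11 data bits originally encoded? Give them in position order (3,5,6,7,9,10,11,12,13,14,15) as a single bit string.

s1: b1⊕b3⊕b5⊕b7⊕b9⊕b11⊕b13⊕b15 = 1⊕0⊕1⊕0⊕1⊕1⊕1⊕0 = 1
s2: b2⊕b3⊕b6⊕b7⊕b10⊕b11⊕b14⊕b15 = 1⊕0⊕1⊕0⊕0⊕1⊕0⊕0 = 1
s4: b4⊕b5⊕b6⊕b7⊕b12⊕b13⊕b14⊕b15 = 1⊕1⊕1⊕0⊕0⊕1⊕0⊕0 = 0
s8: b8⊕b9⊕b10⊕b11⊕b12⊕b13⊕b14⊕b15 = 1⊕1⊕0⊕1⊕0⊕1⊕0⊕0 = 0
Syndrome (s8...s1) = 0011 → position 3.
Flip bit 3: corrected codeword = 111111011010100
Data bits at positions 3,5,6,7,9,10,11,12,13,14,15: 11101010100

11101010100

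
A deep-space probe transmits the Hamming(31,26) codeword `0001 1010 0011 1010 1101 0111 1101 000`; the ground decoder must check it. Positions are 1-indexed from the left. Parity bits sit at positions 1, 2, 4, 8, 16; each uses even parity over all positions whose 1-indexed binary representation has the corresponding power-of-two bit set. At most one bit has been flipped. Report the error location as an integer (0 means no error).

s1: b1⊕b3⊕b5⊕b7⊕b9⊕b11⊕b13⊕b15⊕b17⊕b19⊕b21⊕b23⊕b25⊕b27⊕b29⊕b31 = 0⊕0⊕1⊕1⊕0⊕1⊕1⊕1⊕1⊕0⊕0⊕1⊕1⊕0⊕0⊕0 = 0
s2: b2⊕b3⊕b6⊕b7⊕b10⊕b11⊕b14⊕b15⊕b18⊕b19⊕b22⊕b23⊕b26⊕b27⊕b30⊕b31 = 0⊕0⊕0⊕1⊕0⊕1⊕0⊕1⊕1⊕0⊕1⊕1⊕1⊕0⊕0⊕0 = 1
s4: b4⊕b5⊕b6⊕b7⊕b12⊕b13⊕b14⊕b15⊕b20⊕b21⊕b22⊕b23⊕b28⊕b29⊕b30⊕b31 = 1⊕1⊕0⊕1⊕1⊕1⊕0⊕1⊕1⊕0⊕1⊕1⊕1⊕0⊕0⊕0 = 0
s8: b8⊕b9⊕b10⊕b11⊕b12⊕b13⊕b14⊕b15⊕b24⊕b25⊕b26⊕b27⊕b28⊕b29⊕b30⊕b31 = 0⊕0⊕0⊕1⊕1⊕1⊕0⊕1⊕1⊕1⊕1⊕0⊕1⊕0⊕0⊕0 = 0
s16: b16⊕b17⊕b18⊕b19⊕b20⊕b21⊕b22⊕b23⊕b24⊕b25⊕b26⊕b27⊕b28⊕b29⊕b30⊕b31 = 0⊕1⊕1⊕0⊕1⊕0⊕1⊕1⊕1⊕1⊕1⊕0⊕1⊕0⊕0⊕0 = 1
Syndrome (s16...s1) = 10010 → position 18.

18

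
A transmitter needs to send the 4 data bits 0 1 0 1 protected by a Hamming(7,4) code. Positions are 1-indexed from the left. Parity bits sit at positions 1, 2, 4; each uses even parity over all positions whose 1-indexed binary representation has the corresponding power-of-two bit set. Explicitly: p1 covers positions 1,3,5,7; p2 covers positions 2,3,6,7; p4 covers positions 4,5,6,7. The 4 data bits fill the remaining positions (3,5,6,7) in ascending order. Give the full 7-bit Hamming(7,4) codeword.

0100101

Place data bits at non-power-of-two positions: b3=0, b5=1, b6=0, b7=1.
p1 = XOR of data positions {3,5,7} = 0⊕1⊕1 = 0
p2 = XOR of data positions {3,6,7} = 0⊕0⊕1 = 1
p4 = XOR of data positions {5,6,7} = 1⊕0⊕1 = 0
Codeword b1..b7 = 0100101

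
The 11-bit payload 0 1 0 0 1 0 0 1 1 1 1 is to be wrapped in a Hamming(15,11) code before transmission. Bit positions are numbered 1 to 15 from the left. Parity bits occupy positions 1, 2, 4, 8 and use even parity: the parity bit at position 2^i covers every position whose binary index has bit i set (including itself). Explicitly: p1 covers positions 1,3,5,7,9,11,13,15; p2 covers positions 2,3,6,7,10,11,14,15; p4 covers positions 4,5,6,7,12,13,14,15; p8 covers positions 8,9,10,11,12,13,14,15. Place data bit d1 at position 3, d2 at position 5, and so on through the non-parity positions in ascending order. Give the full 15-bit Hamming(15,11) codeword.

000110011001111

Place data bits at non-power-of-two positions: b3=0, b5=1, b6=0, b7=0, b9=1, b10=0, b11=0, b12=1, b13=1, b14=1, b15=1.
p1 = XOR of data positions {3,5,7,9,11,13,15} = 0⊕1⊕0⊕1⊕0⊕1⊕1 = 0
p2 = XOR of data positions {3,6,7,10,11,14,15} = 0⊕0⊕0⊕0⊕0⊕1⊕1 = 0
p4 = XOR of data positions {5,6,7,12,13,14,15} = 1⊕0⊕0⊕1⊕1⊕1⊕1 = 1
p8 = XOR of data positions {9,10,11,12,13,14,15} = 1⊕0⊕0⊕1⊕1⊕1⊕1 = 1
Codeword b1..b15 = 000110011001111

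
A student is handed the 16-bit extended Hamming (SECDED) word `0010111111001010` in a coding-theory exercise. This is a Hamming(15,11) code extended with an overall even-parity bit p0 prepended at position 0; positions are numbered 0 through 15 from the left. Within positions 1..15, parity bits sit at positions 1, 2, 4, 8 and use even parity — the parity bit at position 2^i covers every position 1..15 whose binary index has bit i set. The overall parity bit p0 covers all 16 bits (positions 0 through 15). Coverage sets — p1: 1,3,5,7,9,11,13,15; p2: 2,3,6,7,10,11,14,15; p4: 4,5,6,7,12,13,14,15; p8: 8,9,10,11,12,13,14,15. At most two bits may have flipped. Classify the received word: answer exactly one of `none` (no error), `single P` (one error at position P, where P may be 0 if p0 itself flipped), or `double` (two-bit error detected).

s1: b1⊕b3⊕b5⊕b7⊕b9⊕b11⊕b13⊕b15 = 0⊕0⊕1⊕1⊕1⊕0⊕0⊕0 = 1
s2: b2⊕b3⊕b6⊕b7⊕b10⊕b11⊕b14⊕b15 = 1⊕0⊕1⊕1⊕0⊕0⊕1⊕0 = 0
s4: b4⊕b5⊕b6⊕b7⊕b12⊕b13⊕b14⊕b15 = 1⊕1⊕1⊕1⊕1⊕0⊕1⊕0 = 0
s8: b8⊕b9⊕b10⊕b11⊕b12⊕b13⊕b14⊕b15 = 1⊕1⊕0⊕0⊕1⊕0⊕1⊕0 = 0
Syndrome (s8...s1) = 0001 → position 1.
Overall parity (XOR of all 16 bits, including p0): 0⊕0⊕1⊕0⊕1⊕1⊕1⊕1⊕1⊕1⊕0⊕0⊕1⊕0⊕1⊕0 = 1
Overall=1, syndrome position=1 → single-bit error at position 1.

single 1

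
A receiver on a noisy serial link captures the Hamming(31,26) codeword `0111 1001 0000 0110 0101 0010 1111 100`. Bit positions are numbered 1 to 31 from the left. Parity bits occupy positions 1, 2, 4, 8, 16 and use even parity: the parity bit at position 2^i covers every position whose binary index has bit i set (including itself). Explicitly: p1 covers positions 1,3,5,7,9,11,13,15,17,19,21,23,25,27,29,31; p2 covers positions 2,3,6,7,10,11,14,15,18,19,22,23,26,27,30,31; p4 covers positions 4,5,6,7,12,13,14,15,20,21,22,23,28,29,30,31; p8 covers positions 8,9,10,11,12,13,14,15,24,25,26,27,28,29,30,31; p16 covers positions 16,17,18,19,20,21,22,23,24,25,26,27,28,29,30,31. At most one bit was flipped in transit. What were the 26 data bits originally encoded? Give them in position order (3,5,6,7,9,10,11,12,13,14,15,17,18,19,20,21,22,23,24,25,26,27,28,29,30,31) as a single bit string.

s1: b1⊕b3⊕b5⊕b7⊕b9⊕b11⊕b13⊕b15⊕b17⊕b19⊕b21⊕b23⊕b25⊕b27⊕b29⊕b31 = 0⊕1⊕1⊕0⊕0⊕0⊕0⊕1⊕0⊕0⊕0⊕1⊕1⊕1⊕1⊕0 = 1
s2: b2⊕b3⊕b6⊕b7⊕b10⊕b11⊕b14⊕b15⊕b18⊕b19⊕b22⊕b23⊕b26⊕b27⊕b30⊕b31 = 1⊕1⊕0⊕0⊕0⊕0⊕1⊕1⊕1⊕0⊕0⊕1⊕1⊕1⊕0⊕0 = 0
s4: b4⊕b5⊕b6⊕b7⊕b12⊕b13⊕b14⊕b15⊕b20⊕b21⊕b22⊕b23⊕b28⊕b29⊕b30⊕b31 = 1⊕1⊕0⊕0⊕0⊕0⊕1⊕1⊕1⊕0⊕0⊕1⊕1⊕1⊕0⊕0 = 0
s8: b8⊕b9⊕b10⊕b11⊕b12⊕b13⊕b14⊕b15⊕b24⊕b25⊕b26⊕b27⊕b28⊕b29⊕b30⊕b31 = 1⊕0⊕0⊕0⊕0⊕0⊕1⊕1⊕0⊕1⊕1⊕1⊕1⊕1⊕0⊕0 = 0
s16: b16⊕b17⊕b18⊕b19⊕b20⊕b21⊕b22⊕b23⊕b24⊕b25⊕b26⊕b27⊕b28⊕b29⊕b30⊕b31 = 0⊕0⊕1⊕0⊕1⊕0⊕0⊕1⊕0⊕1⊕1⊕1⊕1⊕1⊕0⊕0 = 0
Syndrome (s16...s1) = 00001 → position 1.
Flip bit 1: corrected codeword = 1111100100000110010100101111100
Data bits at positions 3,5,6,7,9,10,11,12,13,14,15,17,18,19,20,21,22,23,24,25,26,27,28,29,30,31: 11000000011010100101111100

11000000011010100101111100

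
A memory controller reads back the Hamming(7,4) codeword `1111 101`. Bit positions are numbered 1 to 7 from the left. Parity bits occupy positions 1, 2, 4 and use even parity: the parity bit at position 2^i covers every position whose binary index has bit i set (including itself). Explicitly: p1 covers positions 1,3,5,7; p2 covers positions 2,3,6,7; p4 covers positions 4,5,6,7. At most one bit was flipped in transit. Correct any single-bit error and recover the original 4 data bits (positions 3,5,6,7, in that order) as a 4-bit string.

s1: b1⊕b3⊕b5⊕b7 = 1⊕1⊕1⊕1 = 0
s2: b2⊕b3⊕b6⊕b7 = 1⊕1⊕0⊕1 = 1
s4: b4⊕b5⊕b6⊕b7 = 1⊕1⊕0⊕1 = 1
Syndrome (s4...s1) = 110 → position 6.
Flip bit 6: corrected codeword = 1111111
Data bits at positions 3,5,6,7: 1111

1111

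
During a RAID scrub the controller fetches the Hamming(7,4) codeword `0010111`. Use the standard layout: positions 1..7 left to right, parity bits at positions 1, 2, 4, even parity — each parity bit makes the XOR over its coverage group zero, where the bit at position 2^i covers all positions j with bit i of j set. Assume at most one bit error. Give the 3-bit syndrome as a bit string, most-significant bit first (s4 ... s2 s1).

s1: b1⊕b3⊕b5⊕b7 = 0⊕1⊕1⊕1 = 1
s2: b2⊕b3⊕b6⊕b7 = 0⊕1⊕1⊕1 = 1
s4: b4⊕b5⊕b6⊕b7 = 0⊕1⊕1⊕1 = 1
Syndrome (s4...s1) = 111 → position 7.

111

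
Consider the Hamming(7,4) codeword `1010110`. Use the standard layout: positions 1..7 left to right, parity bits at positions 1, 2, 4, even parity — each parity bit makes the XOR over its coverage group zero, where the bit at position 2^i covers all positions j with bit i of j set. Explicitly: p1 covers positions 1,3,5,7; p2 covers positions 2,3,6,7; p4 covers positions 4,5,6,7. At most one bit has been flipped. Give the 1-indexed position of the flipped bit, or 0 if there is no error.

1

s1: b1⊕b3⊕b5⊕b7 = 1⊕1⊕1⊕0 = 1
s2: b2⊕b3⊕b6⊕b7 = 0⊕1⊕1⊕0 = 0
s4: b4⊕b5⊕b6⊕b7 = 0⊕1⊕1⊕0 = 0
Syndrome (s4...s1) = 001 → position 1.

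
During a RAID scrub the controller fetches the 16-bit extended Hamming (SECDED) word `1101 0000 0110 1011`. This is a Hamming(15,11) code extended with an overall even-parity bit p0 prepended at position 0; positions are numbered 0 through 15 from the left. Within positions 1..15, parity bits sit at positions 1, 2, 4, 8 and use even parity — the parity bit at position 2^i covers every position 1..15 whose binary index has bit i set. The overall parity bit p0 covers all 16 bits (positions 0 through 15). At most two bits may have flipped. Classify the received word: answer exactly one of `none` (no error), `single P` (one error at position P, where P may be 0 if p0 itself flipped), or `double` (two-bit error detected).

double

s1: b1⊕b3⊕b5⊕b7⊕b9⊕b11⊕b13⊕b15 = 1⊕1⊕0⊕0⊕1⊕0⊕0⊕1 = 0
s2: b2⊕b3⊕b6⊕b7⊕b10⊕b11⊕b14⊕b15 = 0⊕1⊕0⊕0⊕1⊕0⊕1⊕1 = 0
s4: b4⊕b5⊕b6⊕b7⊕b12⊕b13⊕b14⊕b15 = 0⊕0⊕0⊕0⊕1⊕0⊕1⊕1 = 1
s8: b8⊕b9⊕b10⊕b11⊕b12⊕b13⊕b14⊕b15 = 0⊕1⊕1⊕0⊕1⊕0⊕1⊕1 = 1
Syndrome (s8...s1) = 1100 → position 12.
Overall parity (XOR of all 16 bits, including p0): 1⊕1⊕0⊕1⊕0⊕0⊕0⊕0⊕0⊕1⊕1⊕0⊕1⊕0⊕1⊕1 = 0
Overall=0, syndrome position=12 → double-bit error detected (uncorrectable).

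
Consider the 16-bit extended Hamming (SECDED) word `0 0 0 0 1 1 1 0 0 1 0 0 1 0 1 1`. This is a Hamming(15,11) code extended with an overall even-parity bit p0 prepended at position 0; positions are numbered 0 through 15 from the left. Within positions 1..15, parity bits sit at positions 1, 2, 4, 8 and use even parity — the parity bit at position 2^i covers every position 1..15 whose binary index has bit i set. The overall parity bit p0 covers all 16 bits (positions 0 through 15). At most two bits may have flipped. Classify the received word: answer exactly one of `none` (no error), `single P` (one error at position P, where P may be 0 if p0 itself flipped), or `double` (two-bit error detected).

s1: b1⊕b3⊕b5⊕b7⊕b9⊕b11⊕b13⊕b15 = 0⊕0⊕1⊕0⊕1⊕0⊕0⊕1 = 1
s2: b2⊕b3⊕b6⊕b7⊕b10⊕b11⊕b14⊕b15 = 0⊕0⊕1⊕0⊕0⊕0⊕1⊕1 = 1
s4: b4⊕b5⊕b6⊕b7⊕b12⊕b13⊕b14⊕b15 = 1⊕1⊕1⊕0⊕1⊕0⊕1⊕1 = 0
s8: b8⊕b9⊕b10⊕b11⊕b12⊕b13⊕b14⊕b15 = 0⊕1⊕0⊕0⊕1⊕0⊕1⊕1 = 0
Syndrome (s8...s1) = 0011 → position 3.
Overall parity (XOR of all 16 bits, including p0): 0⊕0⊕0⊕0⊕1⊕1⊕1⊕0⊕0⊕1⊕0⊕0⊕1⊕0⊕1⊕1 = 1
Overall=1, syndrome position=3 → single-bit error at position 3.

single 3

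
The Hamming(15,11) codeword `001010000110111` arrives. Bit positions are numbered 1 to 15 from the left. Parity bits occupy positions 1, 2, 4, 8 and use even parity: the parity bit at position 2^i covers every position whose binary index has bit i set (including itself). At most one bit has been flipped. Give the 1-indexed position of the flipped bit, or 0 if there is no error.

11

s1: b1⊕b3⊕b5⊕b7⊕b9⊕b11⊕b13⊕b15 = 0⊕1⊕1⊕0⊕0⊕1⊕1⊕1 = 1
s2: b2⊕b3⊕b6⊕b7⊕b10⊕b11⊕b14⊕b15 = 0⊕1⊕0⊕0⊕1⊕1⊕1⊕1 = 1
s4: b4⊕b5⊕b6⊕b7⊕b12⊕b13⊕b14⊕b15 = 0⊕1⊕0⊕0⊕0⊕1⊕1⊕1 = 0
s8: b8⊕b9⊕b10⊕b11⊕b12⊕b13⊕b14⊕b15 = 0⊕0⊕1⊕1⊕0⊕1⊕1⊕1 = 1
Syndrome (s8...s1) = 1011 → position 11.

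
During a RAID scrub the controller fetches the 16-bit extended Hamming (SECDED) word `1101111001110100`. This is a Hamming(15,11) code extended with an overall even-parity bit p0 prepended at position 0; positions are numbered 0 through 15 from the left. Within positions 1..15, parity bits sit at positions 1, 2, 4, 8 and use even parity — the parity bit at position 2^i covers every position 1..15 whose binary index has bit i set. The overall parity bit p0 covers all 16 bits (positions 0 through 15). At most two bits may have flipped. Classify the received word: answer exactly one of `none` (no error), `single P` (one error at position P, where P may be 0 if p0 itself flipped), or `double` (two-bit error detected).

s1: b1⊕b3⊕b5⊕b7⊕b9⊕b11⊕b13⊕b15 = 1⊕1⊕1⊕0⊕1⊕1⊕1⊕0 = 0
s2: b2⊕b3⊕b6⊕b7⊕b10⊕b11⊕b14⊕b15 = 0⊕1⊕1⊕0⊕1⊕1⊕0⊕0 = 0
s4: b4⊕b5⊕b6⊕b7⊕b12⊕b13⊕b14⊕b15 = 1⊕1⊕1⊕0⊕0⊕1⊕0⊕0 = 0
s8: b8⊕b9⊕b10⊕b11⊕b12⊕b13⊕b14⊕b15 = 0⊕1⊕1⊕1⊕0⊕1⊕0⊕0 = 0
Syndrome (s8...s1) = 0000 → position 0 (no error).
Overall parity (XOR of all 16 bits, including p0): 1⊕1⊕0⊕1⊕1⊕1⊕1⊕0⊕0⊕1⊕1⊕1⊕0⊕1⊕0⊕0 = 0
Overall=0, syndrome position=0 → no error.

none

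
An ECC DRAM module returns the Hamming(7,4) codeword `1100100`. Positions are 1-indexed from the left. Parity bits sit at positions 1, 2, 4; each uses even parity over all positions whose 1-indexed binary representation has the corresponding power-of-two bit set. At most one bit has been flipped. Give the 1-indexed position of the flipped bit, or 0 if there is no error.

6

s1: b1⊕b3⊕b5⊕b7 = 1⊕0⊕1⊕0 = 0
s2: b2⊕b3⊕b6⊕b7 = 1⊕0⊕0⊕0 = 1
s4: b4⊕b5⊕b6⊕b7 = 0⊕1⊕0⊕0 = 1
Syndrome (s4...s1) = 110 → position 6.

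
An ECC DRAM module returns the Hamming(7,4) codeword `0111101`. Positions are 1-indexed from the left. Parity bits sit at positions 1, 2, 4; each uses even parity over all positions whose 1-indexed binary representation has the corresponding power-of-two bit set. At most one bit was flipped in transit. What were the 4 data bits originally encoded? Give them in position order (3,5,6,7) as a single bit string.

s1: b1⊕b3⊕b5⊕b7 = 0⊕1⊕1⊕1 = 1
s2: b2⊕b3⊕b6⊕b7 = 1⊕1⊕0⊕1 = 1
s4: b4⊕b5⊕b6⊕b7 = 1⊕1⊕0⊕1 = 1
Syndrome (s4...s1) = 111 → position 7.
Flip bit 7: corrected codeword = 0111100
Data bits at positions 3,5,6,7: 1100

1100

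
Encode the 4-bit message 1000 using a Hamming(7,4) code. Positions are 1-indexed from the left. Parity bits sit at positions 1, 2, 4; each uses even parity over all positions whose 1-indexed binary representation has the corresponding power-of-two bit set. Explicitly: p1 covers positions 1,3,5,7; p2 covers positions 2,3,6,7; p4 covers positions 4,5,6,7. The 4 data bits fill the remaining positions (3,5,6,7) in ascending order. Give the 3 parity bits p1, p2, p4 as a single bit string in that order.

Place data bits at non-power-of-two positions: b3=1, b5=0, b6=0, b7=0.
p1 = XOR of data positions {3,5,7} = 1⊕0⊕0 = 1
p2 = XOR of data positions {3,6,7} = 1⊕0⊕0 = 1
p4 = XOR of data positions {5,6,7} = 0⊕0⊕0 = 0
Parity bits p1,p2,p4 = 110

110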